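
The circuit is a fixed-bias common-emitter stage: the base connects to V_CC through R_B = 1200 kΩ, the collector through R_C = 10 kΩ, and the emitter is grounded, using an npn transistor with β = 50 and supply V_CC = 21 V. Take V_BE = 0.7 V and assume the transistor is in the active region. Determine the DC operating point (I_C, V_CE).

Base loop: V_CC = I_B·R_B + V_BE, so I_B = (21 − 0.7)/1200 kΩ = 0.0169 mA.
In the active region I_C = β·I_B = 50 × 0.0169 = 0.846 mA.
Collector loop: V_CE = V_CC − I_C·R_C = 21 − 0.846×10 = 12.5 V.
Since V_CE = 12.5 V > V_CE(sat) ≈ 0.2 V, the transistor is in the active region as assumed.

I_C ≈ 0.85 mA, V_CE ≈ 13 V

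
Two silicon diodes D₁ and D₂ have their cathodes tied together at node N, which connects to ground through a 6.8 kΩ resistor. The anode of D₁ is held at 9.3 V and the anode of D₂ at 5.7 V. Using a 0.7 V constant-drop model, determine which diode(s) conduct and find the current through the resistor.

Only D₁ conducts; I_R ≈ 1.3 mA

Assume both conduct. Then node N would need to be at both 9.3−0.7 = 8.6 V and 5.7−0.7 = 5 V, which is impossible.
Assume only D₁ conducts: V_N = 9.3 − 0.7 = 8.6 V, so I_R = 8.6/6.8 = 1.26 mA.
Check D₂: its anode-to-cathode voltage is 5.7 − 8.6 = -2.9 V < 0.7 V, so it is off. The assumption is consistent.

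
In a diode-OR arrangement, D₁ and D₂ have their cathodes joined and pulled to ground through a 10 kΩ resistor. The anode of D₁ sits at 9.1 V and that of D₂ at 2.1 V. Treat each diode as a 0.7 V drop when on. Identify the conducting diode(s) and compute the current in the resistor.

Only D₁ conducts; I_R ≈ 0.84 mA

Assume both conduct. Then node N would need to be at both 9.1−0.7 = 8.4 V and 2.1−0.7 = 1.4 V, which is impossible.
Assume only D₁ conducts: V_N = 9.1 − 0.7 = 8.4 V, so I_R = 8.4/10 = 0.84 mA.
Check D₂: its anode-to-cathode voltage is 2.1 − 8.4 = -6.3 V < 0.7 V, so it is off. The assumption is consistent.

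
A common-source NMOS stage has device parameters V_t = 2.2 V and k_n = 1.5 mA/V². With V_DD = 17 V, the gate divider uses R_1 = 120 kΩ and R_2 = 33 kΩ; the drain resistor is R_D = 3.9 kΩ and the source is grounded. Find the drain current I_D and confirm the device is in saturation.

I_D ≈ 1.6 mA

V_G = V_DD·R_2/(R_1+R_2) = 17×33/153 = 3.67 V. With the source grounded, V_GS = V_G = 3.67 V.
Assume saturation: I_D = (k_n/2)(V_GS − V_t)² = (1.5/2)×(3.67 − 2.2)² = 0.75×1.47² = 1.61 mA.
V_DS = V_DD − I_D·R_D = 17 − 1.61×3.9 = 10.7 V.
Saturation requires V_DS ≥ V_GS − V_t = 1.47 V; 10.7 ≥ 1.47 ✓.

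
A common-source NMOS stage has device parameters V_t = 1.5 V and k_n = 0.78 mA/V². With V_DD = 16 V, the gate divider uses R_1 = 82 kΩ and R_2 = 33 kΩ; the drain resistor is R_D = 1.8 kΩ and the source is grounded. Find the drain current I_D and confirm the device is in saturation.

V_G = V_DD·R_2/(R_1+R_2) = 16×33/115 = 4.59 V. With the source grounded, V_GS = V_G = 4.59 V.
Assume saturation: I_D = (k_n/2)(V_GS − V_t)² = (0.78/2)×(4.59 − 1.5)² = 0.39×3.09² = 3.73 mA.
V_DS = V_DD − I_D·R_D = 16 − 3.73×1.8 = 9.29 V.
Saturation requires V_DS ≥ V_GS − V_t = 3.09 V; 9.29 ≥ 3.09 ✓.

I_D ≈ 3.7 mA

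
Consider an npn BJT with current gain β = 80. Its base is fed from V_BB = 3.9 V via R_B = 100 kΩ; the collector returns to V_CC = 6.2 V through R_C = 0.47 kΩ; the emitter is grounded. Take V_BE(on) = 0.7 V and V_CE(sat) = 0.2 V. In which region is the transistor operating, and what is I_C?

Assume active. Base-emitter loop: I_B = (V_BB − V_BE)/R_B = (3.9 − 0.7)/100 = 0.032 mA.
I_C = β·I_B = 80×0.032 = 2.56 mA.
V_CE = V_CC − I_C·R_C = 6.2 − 2.56×0.47 = 5 V > V_CE(sat), so the active-region assumption holds.

active; I_C ≈ 2.6 mA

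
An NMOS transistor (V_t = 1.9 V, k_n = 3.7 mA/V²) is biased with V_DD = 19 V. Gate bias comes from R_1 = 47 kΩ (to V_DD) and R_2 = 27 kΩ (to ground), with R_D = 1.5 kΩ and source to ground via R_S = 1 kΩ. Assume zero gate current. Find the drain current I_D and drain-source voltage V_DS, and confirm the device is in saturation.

V_G = V_DD·R_2/(R_1+R_2) = 19×27/74 = 6.93 V.
Assume saturation: I_D = (k_n/2)(V_GS − V_t)² with V_GS = V_G − I_D·R_S = 6.93 − 1·I_D.
Substituting gives 1.85·I_D² − 19.6·I_D + 46.9 = 0, with roots I_D = 3.63 or 6.97 mA.
The root I_D = 6.97 mA gives V_GS = -0.0416 V ≤ V_t, so take I_D = 3.63 mA.
Then V_GS = 3.3 V and V_DS = V_DD − I_D(R_D+R_S) = 19 − 3.63×2.5 = 9.92 V.
Saturation requires V_DS ≥ V_GS − V_t = 1.4 V; 9.92 ≥ 1.4 ✓.

I_D ≈ 3.6 mA, V_DS ≈ 9.9 V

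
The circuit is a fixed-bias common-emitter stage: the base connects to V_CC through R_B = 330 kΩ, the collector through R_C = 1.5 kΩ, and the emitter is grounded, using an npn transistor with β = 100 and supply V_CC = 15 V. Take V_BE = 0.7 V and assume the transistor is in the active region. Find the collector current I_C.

Base loop: V_CC = I_B·R_B + V_BE, so I_B = (15 − 0.7)/330 kΩ = 0.0433 mA.
In the active region I_C = β·I_B = 100 × 0.0433 = 4.33 mA.
Collector loop: V_CE = V_CC − I_C·R_C = 15 − 4.33×1.5 = 8.5 V.
Since V_CE = 8.5 V > V_CE(sat) ≈ 0.2 V, the transistor is in the active region as assumed.

I_C ≈ 4.3 mA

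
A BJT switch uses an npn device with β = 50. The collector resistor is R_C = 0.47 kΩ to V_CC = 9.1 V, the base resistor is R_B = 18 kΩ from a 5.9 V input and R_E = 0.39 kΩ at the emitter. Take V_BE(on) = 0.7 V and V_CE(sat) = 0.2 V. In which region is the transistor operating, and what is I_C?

Assume active. Base-emitter loop: I_B = (V_BB − V_BE)/(R_B + (β+1)R_E) = (5.9 − 0.7)/(18 + 51×0.39) = 0.137 mA.
I_C = β·I_B = 50×0.137 = 6.86 mA.
V_CE = V_CC − I_C·R_C − I_E·R_E = 9.1 − 6.86×0.47 − 7×0.39 = 3.15 V > V_CE(sat), so the active-region assumption holds.

active; I_C ≈ 6.9 mA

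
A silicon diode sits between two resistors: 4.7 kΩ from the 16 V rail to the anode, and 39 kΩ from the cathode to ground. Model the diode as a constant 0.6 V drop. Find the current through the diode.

I ≈ 0.35 mA

The two resistors are in series with the diode, so KVL gives 16 = I·4.7 + 0.6 + I·39.
I = (16 − 0.6) / (4.7 + 39) kΩ = 15.4 / 43.7 = 0.352 mA.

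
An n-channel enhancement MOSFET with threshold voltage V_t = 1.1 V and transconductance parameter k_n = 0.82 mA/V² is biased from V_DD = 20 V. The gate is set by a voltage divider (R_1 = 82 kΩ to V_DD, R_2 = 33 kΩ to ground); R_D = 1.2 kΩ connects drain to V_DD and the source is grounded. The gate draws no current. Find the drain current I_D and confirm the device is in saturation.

I_D ≈ 8.8 mA

V_G = V_DD·R_2/(R_1+R_2) = 20×33/115 = 5.74 V. With the source grounded, V_GS = V_G = 5.74 V.
Assume saturation: I_D = (k_n/2)(V_GS − V_t)² = (0.82/2)×(5.74 − 1.1)² = 0.41×4.64² = 8.82 mA.
V_DS = V_DD − I_D·R_D = 20 − 8.82×1.2 = 9.41 V.
Saturation requires V_DS ≥ V_GS − V_t = 4.64 V; 9.41 ≥ 4.64 ✓.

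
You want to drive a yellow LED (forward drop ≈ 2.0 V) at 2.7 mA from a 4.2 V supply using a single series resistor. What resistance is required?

R ≈ 0.81 kΩ

The resistor drops V_S − V_D = 4.2 − 2.0 = 2.2 V at 2.7 mA.
R = 2.2 V / 2.7 mA = 0.815 kΩ.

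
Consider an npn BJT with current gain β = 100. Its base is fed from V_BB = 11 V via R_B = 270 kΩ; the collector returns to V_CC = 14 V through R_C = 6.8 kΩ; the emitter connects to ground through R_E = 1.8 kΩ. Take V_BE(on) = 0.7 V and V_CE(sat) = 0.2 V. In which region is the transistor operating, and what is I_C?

saturation; I_C ≈ 1.6 mA

Assume active: I_B = (11 − 0.7)/(270 + 101×1.8) = 0.0228 mA, I_C = β·I_B = 2.28 mA.
Then V_CE = 14 − 2.28×6.8 − 2.3×1.8 = -5.65 V < 0.2 V — the active assumption fails.
Re-solve with V_CE = 0.2 V. KCL at the emitter: V_E/R_E = (V_BB−0.7−V_E)/R_B + (V_CC−0.2−V_E)/R_C, giving V_E = 2.93 V.
I_C = (V_CC − 0.2 − V_E)/R_C = (13.8 − 2.93)/6.8 = 1.6 mA.
Check: I_B = (10.3 − 2.93)/270 = 0.0273 mA, and β·I_B = 2.73 mA > I_C, confirming saturation.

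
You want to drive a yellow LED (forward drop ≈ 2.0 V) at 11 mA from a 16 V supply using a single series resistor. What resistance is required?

The resistor drops V_S − V_D = 16 − 2.0 = 14 V at 11 mA.
R = 14 V / 11 mA = 1.27 kΩ.

R ≈ 1.3 kΩ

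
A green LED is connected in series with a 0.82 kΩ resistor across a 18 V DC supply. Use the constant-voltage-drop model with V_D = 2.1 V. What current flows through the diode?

KVL around the loop: 18 = V_D + I·R = 2.1 + I × 0.82 kΩ.
So I = (18 − 2.1) / 0.82 kΩ = 15.9 / 0.82 = 19.4 mA.

I ≈ 19 mA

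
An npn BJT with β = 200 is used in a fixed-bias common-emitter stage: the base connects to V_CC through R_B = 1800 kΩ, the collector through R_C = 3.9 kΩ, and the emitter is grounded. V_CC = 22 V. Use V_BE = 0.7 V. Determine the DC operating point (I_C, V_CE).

I_C ≈ 2.4 mA, V_CE ≈ 13 V

Base loop: V_CC = I_B·R_B + V_BE, so I_B = (22 − 0.7)/1800 kΩ = 0.0118 mA.
In the active region I_C = β·I_B = 200 × 0.0118 = 2.37 mA.
Collector loop: V_CE = V_CC − I_C·R_C = 22 − 2.37×3.9 = 12.8 V.
Since V_CE = 12.8 V > V_CE(sat) ≈ 0.2 V, the transistor is in the active region as assumed.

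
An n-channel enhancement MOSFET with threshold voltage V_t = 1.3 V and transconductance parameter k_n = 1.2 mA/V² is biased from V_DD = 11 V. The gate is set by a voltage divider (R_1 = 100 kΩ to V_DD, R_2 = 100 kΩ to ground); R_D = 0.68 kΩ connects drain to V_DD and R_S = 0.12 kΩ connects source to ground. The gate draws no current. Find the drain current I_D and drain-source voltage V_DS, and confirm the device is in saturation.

V_G = V_DD·R_2/(R_1+R_2) = 11×100/200 = 5.5 V.
Assume saturation: I_D = (k_n/2)(V_GS − V_t)² with V_GS = V_G − I_D·R_S = 5.5 − 0.12·I_D.
Substituting gives 0.00864·I_D² − 1.6·I_D + 10.6 = 0, with roots I_D = 6.85 or 179 mA.
The root I_D = 179 mA gives V_GS = -16 V ≤ V_t, so take I_D = 6.85 mA.
Then V_GS = 4.68 V and V_DS = V_DD − I_D(R_D+R_S) = 11 − 6.85×0.8 = 5.52 V.
Saturation requires V_DS ≥ V_GS − V_t = 3.38 V; 5.52 ≥ 3.38 ✓.

I_D ≈ 6.8 mA, V_DS ≈ 5.5 V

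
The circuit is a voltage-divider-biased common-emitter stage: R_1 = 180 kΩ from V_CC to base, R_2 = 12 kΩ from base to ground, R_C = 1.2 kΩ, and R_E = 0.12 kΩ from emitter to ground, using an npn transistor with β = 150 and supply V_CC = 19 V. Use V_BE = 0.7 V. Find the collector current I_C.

Thevenize the base divider: V_Th = V_CC·R_2/(R_1+R_2) = 19×12/192 = 1.19 V, R_Th = R_1‖R_2 = 11.2 kΩ.
Base-emitter loop: V_Th = I_B·R_Th + V_BE + (β+1)I_B·R_E, so I_B = (1.19 − 0.7) / (11.2 + 151×0.12) = 0.0166 mA.
I_C = β·I_B = 150×0.0166 = 2.49 mA, and I_E = (β+1)I_B = 2.51 mA.
V_CE = V_CC − I_C·R_C − I_E·R_E = 19 − 2.49×1.2 − 2.51×0.12 = 15.7 V.
V_CE = 15.7 V > 0.2 V confirms active-region operation.

I_C ≈ 2.5 mA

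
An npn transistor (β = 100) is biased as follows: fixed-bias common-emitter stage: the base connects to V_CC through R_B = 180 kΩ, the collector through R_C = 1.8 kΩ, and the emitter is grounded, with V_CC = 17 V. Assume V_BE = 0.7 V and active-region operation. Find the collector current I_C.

I_C ≈ 9.1 mA

Base loop: V_CC = I_B·R_B + V_BE, so I_B = (17 − 0.7)/180 kΩ = 0.0906 mA.
In the active region I_C = β·I_B = 100 × 0.0906 = 9.06 mA.
Collector loop: V_CE = V_CC − I_C·R_C = 17 − 9.06×1.8 = 0.7 V.
Since V_CE = 0.7 V > V_CE(sat) ≈ 0.2 V, the transistor is in the active region as assumed.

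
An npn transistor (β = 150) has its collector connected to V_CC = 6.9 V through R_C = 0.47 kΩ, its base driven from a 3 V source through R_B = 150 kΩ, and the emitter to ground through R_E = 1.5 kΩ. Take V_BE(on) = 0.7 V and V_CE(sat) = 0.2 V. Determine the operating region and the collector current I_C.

Assume active. Base-emitter loop: I_B = (V_BB − V_BE)/(R_B + (β+1)R_E) = (3 − 0.7)/(150 + 151×1.5) = 0.00611 mA.
I_C = β·I_B = 150×0.00611 = 0.916 mA.
V_CE = V_CC − I_C·R_C − I_E·R_E = 6.9 − 0.916×0.47 − 0.922×1.5 = 5.09 V > V_CE(sat), so the active-region assumption holds.

active; I_C ≈ 0.92 mA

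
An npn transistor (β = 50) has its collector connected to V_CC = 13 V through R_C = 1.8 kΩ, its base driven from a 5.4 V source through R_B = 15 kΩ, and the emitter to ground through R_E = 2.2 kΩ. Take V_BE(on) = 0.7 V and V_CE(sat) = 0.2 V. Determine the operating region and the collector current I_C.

active; I_C ≈ 1.8 mA

Assume active. Base-emitter loop: I_B = (V_BB − V_BE)/(R_B + (β+1)R_E) = (5.4 − 0.7)/(15 + 51×2.2) = 0.0369 mA.
I_C = β·I_B = 50×0.0369 = 1.85 mA.
V_CE = V_CC − I_C·R_C − I_E·R_E = 13 − 1.85×1.8 − 1.88×2.2 = 5.53 V > V_CE(sat), so the active-region assumption holds.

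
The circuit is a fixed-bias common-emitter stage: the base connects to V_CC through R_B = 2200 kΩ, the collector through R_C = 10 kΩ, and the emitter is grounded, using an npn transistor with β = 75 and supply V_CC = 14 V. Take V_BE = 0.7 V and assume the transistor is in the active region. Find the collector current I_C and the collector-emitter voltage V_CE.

Base loop: V_CC = I_B·R_B + V_BE, so I_B = (14 − 0.7)/2200 kΩ = 0.00605 mA.
In the active region I_C = β·I_B = 75 × 0.00605 = 0.453 mA.
Collector loop: V_CE = V_CC − I_C·R_C = 14 − 0.453×10 = 9.47 V.
Since V_CE = 9.47 V > V_CE(sat) ≈ 0.2 V, the transistor is in the active region as assumed.

I_C ≈ 0.45 mA, V_CE ≈ 9.5 V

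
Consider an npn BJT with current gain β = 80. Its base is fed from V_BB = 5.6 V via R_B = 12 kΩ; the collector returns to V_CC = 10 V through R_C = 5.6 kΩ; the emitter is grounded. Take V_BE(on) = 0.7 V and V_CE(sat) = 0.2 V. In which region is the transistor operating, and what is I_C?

Assume active: I_B = (5.6 − 0.7)/12 = 0.408 mA, giving I_C = β·I_B = 32.7 mA.
But then V_CE = 10 − 32.7×5.6 = -173 V < V_CE(sat) = 0.2 V — impossible in the active region.
So the transistor is saturated. With V_CE = 0.2 V, I_C = (V_CC − 0.2)/R_C = 9.8/5.6 = 1.75 mA.
Check: β·I_B = 32.7 mA > I_C = 1.75 mA, confirming saturation.

saturation; I_C ≈ 1.8 mA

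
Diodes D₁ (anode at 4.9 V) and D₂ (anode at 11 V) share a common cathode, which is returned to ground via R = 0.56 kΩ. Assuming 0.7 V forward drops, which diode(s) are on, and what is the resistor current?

Only D₂ conducts; I_R ≈ 18 mA

Assume both conduct. Then node N would need to be at both 4.9−0.7 = 4.2 V and 11−0.7 = 10.3 V, which is impossible.
Assume only D₂ conducts: V_N = 11 − 0.7 = 10.3 V, so I_R = 10.3/0.56 = 18.4 mA.
Check D₁: its anode-to-cathode voltage is 4.9 − 10.3 = -5.4 V < 0.7 V, so it is off. The assumption is consistent.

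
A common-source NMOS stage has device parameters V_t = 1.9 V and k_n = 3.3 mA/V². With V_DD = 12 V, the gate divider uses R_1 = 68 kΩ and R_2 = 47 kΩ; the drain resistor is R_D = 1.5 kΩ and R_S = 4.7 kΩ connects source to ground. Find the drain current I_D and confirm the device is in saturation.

I_D ≈ 0.52 mA

V_G = V_DD·R_2/(R_1+R_2) = 12×47/115 = 4.9 V.
Assume saturation: I_D = (k_n/2)(V_GS − V_t)² with V_GS = V_G − I_D·R_S = 4.9 − 4.7·I_D.
Substituting gives 36.4·I_D² − 47.6·I_D + 14.9 = 0, with roots I_D = 0.52 or 0.786 mA.
The root I_D = 0.786 mA gives V_GS = 1.21 V ≤ V_t, so take I_D = 0.52 mA.
Then V_GS = 2.46 V and V_DS = V_DD − I_D(R_D+R_S) = 12 − 0.52×6.2 = 8.78 V.
Saturation requires V_DS ≥ V_GS − V_t = 0.561 V; 8.78 ≥ 0.561 ✓.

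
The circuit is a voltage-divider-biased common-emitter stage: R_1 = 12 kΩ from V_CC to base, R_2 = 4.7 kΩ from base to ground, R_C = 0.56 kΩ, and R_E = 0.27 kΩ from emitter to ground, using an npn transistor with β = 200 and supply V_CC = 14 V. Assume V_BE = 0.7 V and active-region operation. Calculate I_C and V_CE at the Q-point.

Thevenize the base divider: V_Th = V_CC·R_2/(R_1+R_2) = 14×4.7/16.7 = 3.94 V, R_Th = R_1‖R_2 = 3.38 kΩ.
Base-emitter loop: V_Th = I_B·R_Th + V_BE + (β+1)I_B·R_E, so I_B = (3.94 − 0.7) / (3.38 + 201×0.27) = 0.0562 mA.
I_C = β·I_B = 200×0.0562 = 11.2 mA, and I_E = (β+1)I_B = 11.3 mA.
V_CE = V_CC − I_C·R_C − I_E·R_E = 14 − 11.2×0.56 − 11.3×0.27 = 4.65 V.
V_CE = 4.65 V > 0.2 V confirms active-region operation.

I_C ≈ 11 mA, V_CE ≈ 4.7 V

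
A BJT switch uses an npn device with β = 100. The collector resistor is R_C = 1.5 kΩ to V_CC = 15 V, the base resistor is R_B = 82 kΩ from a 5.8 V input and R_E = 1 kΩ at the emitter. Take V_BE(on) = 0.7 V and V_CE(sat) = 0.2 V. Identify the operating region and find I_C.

Assume active. Base-emitter loop: I_B = (V_BB − V_BE)/(R_B + (β+1)R_E) = (5.8 − 0.7)/(82 + 101×1) = 0.0279 mA.
I_C = β·I_B = 100×0.0279 = 2.79 mA.
V_CE = V_CC − I_C·R_C − I_E·R_E = 15 − 2.79×1.5 − 2.81×1 = 8 V > V_CE(sat), so the active-region assumption holds.

active; I_C ≈ 2.8 mA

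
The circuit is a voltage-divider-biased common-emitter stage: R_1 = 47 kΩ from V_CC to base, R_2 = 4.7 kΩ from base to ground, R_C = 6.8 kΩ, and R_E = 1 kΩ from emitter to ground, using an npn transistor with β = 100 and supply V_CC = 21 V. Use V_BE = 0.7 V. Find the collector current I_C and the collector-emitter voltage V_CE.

I_C ≈ 1.1 mA, V_CE ≈ 12 V

Thevenize the base divider: V_Th = V_CC·R_2/(R_1+R_2) = 21×4.7/51.7 = 1.91 V, R_Th = R_1‖R_2 = 4.27 kΩ.
Base-emitter loop: V_Th = I_B·R_Th + V_BE + (β+1)I_B·R_E, so I_B = (1.91 − 0.7) / (4.27 + 101×1) = 0.0115 mA.
I_C = β·I_B = 100×0.0115 = 1.15 mA, and I_E = (β+1)I_B = 1.16 mA.
V_CE = V_CC − I_C·R_C − I_E·R_E = 21 − 1.15×6.8 − 1.16×1 = 12 V.
V_CE = 12 V > 0.2 V confirms active-region operation.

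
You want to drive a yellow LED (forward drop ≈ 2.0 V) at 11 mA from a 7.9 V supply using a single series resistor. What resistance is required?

The resistor drops V_S − V_D = 7.9 − 2.0 = 5.9 V at 11 mA.
R = 5.9 V / 11 mA = 0.536 kΩ.

R ≈ 0.54 kΩ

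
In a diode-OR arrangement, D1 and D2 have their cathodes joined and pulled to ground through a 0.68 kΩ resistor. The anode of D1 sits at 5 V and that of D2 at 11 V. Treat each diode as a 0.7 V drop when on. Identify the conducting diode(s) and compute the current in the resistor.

Assume both conduct. Then node N would need to be at both 5−0.7 = 4.3 V and 11−0.7 = 10.3 V, which is impossible.
Assume only D2 conducts: V_N = 11 − 0.7 = 10.3 V, so I_R = 10.3/0.68 = 15.1 mA.
Check D1: its anode-to-cathode voltage is 5 − 10.3 = -5.3 V < 0.7 V, so it is off. The assumption is consistent.

Only D2 conducts; I_R ≈ 15 mA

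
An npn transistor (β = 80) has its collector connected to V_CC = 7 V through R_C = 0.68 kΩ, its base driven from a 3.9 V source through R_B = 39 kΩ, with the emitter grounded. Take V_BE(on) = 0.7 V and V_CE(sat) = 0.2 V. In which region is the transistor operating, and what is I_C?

Assume active. Base-emitter loop: I_B = (V_BB − V_BE)/R_B = (3.9 − 0.7)/39 = 0.0821 mA.
I_C = β·I_B = 80×0.0821 = 6.56 mA.
V_CE = V_CC − I_C·R_C = 7 − 6.56×0.68 = 2.54 V > V_CE(sat), so the active-region assumption holds.

active; I_C ≈ 6.6 mA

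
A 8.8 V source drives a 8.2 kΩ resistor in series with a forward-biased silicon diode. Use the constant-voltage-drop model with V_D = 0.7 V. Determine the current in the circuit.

I ≈ 0.99 mA

KVL around the loop: 8.8 = V_D + I·R = 0.7 + I × 8.2 kΩ.
So I = (8.8 − 0.7) / 8.2 kΩ = 8.1 / 8.2 = 0.988 mA.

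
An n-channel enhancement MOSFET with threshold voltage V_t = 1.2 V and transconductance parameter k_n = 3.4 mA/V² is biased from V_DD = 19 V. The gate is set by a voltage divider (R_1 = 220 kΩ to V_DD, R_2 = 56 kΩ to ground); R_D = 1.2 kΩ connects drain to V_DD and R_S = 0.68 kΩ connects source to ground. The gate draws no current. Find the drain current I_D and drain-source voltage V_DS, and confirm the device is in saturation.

I_D ≈ 2.2 mA, V_DS ≈ 15 V

V_G = V_DD·R_2/(R_1+R_2) = 19×56/276 = 3.86 V.
Assume saturation: I_D = (k_n/2)(V_GS − V_t)² with V_GS = V_G − I_D·R_S = 3.86 − 0.68·I_D.
Substituting gives 0.786·I_D² − 7.14·I_D + 12 = 0, with roots I_D = 2.22 or 6.86 mA.
The root I_D = 6.86 mA gives V_GS = -0.809 V ≤ V_t, so take I_D = 2.22 mA.
Then V_GS = 2.34 V and V_DS = V_DD − I_D(R_D+R_S) = 19 − 2.22×1.88 = 14.8 V.
Saturation requires V_DS ≥ V_GS − V_t = 1.14 V; 14.8 ≥ 1.14 ✓.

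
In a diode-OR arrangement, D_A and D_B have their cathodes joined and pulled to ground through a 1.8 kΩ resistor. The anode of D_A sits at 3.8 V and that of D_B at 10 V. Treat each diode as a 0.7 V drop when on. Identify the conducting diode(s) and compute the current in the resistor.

Assume both conduct. Then node N would need to be at both 3.8−0.7 = 3.1 V and 10−0.7 = 9.3 V, which is impossible.
Assume only D_B conducts: V_N = 10 − 0.7 = 9.3 V, so I_R = 9.3/1.8 = 5.17 mA.
Check D_A: its anode-to-cathode voltage is 3.8 − 9.3 = -5.5 V < 0.7 V, so it is off. The assumption is consistent.

Only D_B conducts; I_R ≈ 5.2 mA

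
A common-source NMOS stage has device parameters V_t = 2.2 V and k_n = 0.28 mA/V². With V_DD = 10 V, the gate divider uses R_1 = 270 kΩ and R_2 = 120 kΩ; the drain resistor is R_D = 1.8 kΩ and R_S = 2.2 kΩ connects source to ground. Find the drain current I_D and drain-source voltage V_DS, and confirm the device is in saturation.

I_D ≈ 0.072 mA, V_DS ≈ 9.7 V

V_G = V_DD·R_2/(R_1+R_2) = 10×120/390 = 3.08 V.
Assume saturation: I_D = (k_n/2)(V_GS − V_t)² with V_GS = V_G − I_D·R_S = 3.08 − 2.2·I_D.
Substituting gives 0.678·I_D² − 1.54·I_D + 0.108 = 0, with roots I_D = 0.0722 or 2.2 mA.
The root I_D = 2.2 mA gives V_GS = -1.76 V ≤ V_t, so take I_D = 0.0722 mA.
Then V_GS = 2.92 V and V_DS = V_DD − I_D(R_D+R_S) = 10 − 0.0722×4 = 9.71 V.
Saturation requires V_DS ≥ V_GS − V_t = 0.718 V; 9.71 ≥ 0.718 ✓.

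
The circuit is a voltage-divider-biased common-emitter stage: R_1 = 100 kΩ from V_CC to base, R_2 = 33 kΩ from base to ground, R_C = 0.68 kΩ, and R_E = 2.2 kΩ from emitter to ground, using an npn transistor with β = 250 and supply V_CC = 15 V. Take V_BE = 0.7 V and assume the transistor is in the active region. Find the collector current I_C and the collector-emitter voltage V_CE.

I_C ≈ 1.3 mA, V_CE ≈ 11 V

Thevenize the base divider: V_Th = V_CC·R_2/(R_1+R_2) = 15×33/133 = 3.72 V, R_Th = R_1‖R_2 = 24.8 kΩ.
Base-emitter loop: V_Th = I_B·R_Th + V_BE + (β+1)I_B·R_E, so I_B = (3.72 − 0.7) / (24.8 + 251×2.2) = 0.00524 mA.
I_C = β·I_B = 250×0.00524 = 1.31 mA, and I_E = (β+1)I_B = 1.31 mA.
V_CE = V_CC − I_C·R_C − I_E·R_E = 15 − 1.31×0.68 − 1.31×2.2 = 11.2 V.
V_CE = 11.2 V > 0.2 V confirms active-region operation.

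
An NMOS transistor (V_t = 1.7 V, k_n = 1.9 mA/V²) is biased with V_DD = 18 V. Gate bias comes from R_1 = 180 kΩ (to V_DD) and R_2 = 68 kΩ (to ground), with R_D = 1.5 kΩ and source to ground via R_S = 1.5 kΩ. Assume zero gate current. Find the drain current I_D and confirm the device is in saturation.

V_G = V_DD·R_2/(R_1+R_2) = 18×68/248 = 4.94 V.
Assume saturation: I_D = (k_n/2)(V_GS − V_t)² with V_GS = V_G − I_D·R_S = 4.94 − 1.5·I_D.
Substituting gives 2.14·I_D² − 10.2·I_D + 9.94 = 0, with roots I_D = 1.36 or 3.42 mA.
The root I_D = 3.42 mA gives V_GS = -0.198 V ≤ V_t, so take I_D = 1.36 mA.
Then V_GS = 2.9 V and V_DS = V_DD − I_D(R_D+R_S) = 18 − 1.36×3 = 13.9 V.
Saturation requires V_DS ≥ V_GS − V_t = 1.2 V; 13.9 ≥ 1.2 ✓.

I_D ≈ 1.4 mA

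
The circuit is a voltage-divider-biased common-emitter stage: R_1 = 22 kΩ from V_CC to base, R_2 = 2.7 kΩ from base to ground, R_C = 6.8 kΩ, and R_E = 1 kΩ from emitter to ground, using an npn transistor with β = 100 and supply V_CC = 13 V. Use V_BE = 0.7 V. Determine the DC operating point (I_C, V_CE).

I_C ≈ 0.7 mA, V_CE ≈ 7.6 V

Thevenize the base divider: V_Th = V_CC·R_2/(R_1+R_2) = 13×2.7/24.7 = 1.42 V, R_Th = R_1‖R_2 = 2.4 kΩ.
Base-emitter loop: V_Th = I_B·R_Th + V_BE + (β+1)I_B·R_E, so I_B = (1.42 − 0.7) / (2.4 + 101×1) = 0.00697 mA.
I_C = β·I_B = 100×0.00697 = 0.697 mA, and I_E = (β+1)I_B = 0.704 mA.
V_CE = V_CC − I_C·R_C − I_E·R_E = 13 − 0.697×6.8 − 0.704×1 = 7.55 V.
V_CE = 7.55 V > 0.2 V confirms active-region operation.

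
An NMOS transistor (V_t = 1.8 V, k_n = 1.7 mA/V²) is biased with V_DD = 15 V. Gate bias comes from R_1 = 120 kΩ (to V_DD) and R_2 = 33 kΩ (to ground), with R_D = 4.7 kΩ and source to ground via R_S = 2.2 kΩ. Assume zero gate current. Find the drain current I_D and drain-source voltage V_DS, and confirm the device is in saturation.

V_G = V_DD·R_2/(R_1+R_2) = 15×33/153 = 3.24 V.
Assume saturation: I_D = (k_n/2)(V_GS − V_t)² with V_GS = V_G − I_D·R_S = 3.24 − 2.2·I_D.
Substituting gives 4.11·I_D² − 6.37·I_D + 1.75 = 0, with roots I_D = 0.358 or 1.19 mA.
The root I_D = 1.19 mA gives V_GS = 0.617 V ≤ V_t, so take I_D = 0.358 mA.
Then V_GS = 2.45 V and V_DS = V_DD − I_D(R_D+R_S) = 15 − 0.358×6.9 = 12.5 V.
Saturation requires V_DS ≥ V_GS − V_t = 0.649 V; 12.5 ≥ 0.649 ✓.

I_D ≈ 0.36 mA, V_DS ≈ 13 V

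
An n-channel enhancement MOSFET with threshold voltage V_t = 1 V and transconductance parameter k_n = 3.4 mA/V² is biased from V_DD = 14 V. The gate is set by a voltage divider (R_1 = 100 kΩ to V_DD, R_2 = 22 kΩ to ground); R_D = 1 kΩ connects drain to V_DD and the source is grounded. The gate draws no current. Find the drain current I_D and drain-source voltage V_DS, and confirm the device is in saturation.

I_D ≈ 4 mA, V_DS ≈ 10 V

V_G = V_DD·R_2/(R_1+R_2) = 14×22/122 = 2.52 V. With the source grounded, V_GS = V_G = 2.52 V.
Assume saturation: I_D = (k_n/2)(V_GS − V_t)² = (3.4/2)×(2.52 − 1)² = 1.7×1.52² = 3.95 mA.
V_DS = V_DD − I_D·R_D = 14 − 3.95×1 = 10 V.
Saturation requires V_DS ≥ V_GS − V_t = 1.52 V; 10 ≥ 1.52 ✓.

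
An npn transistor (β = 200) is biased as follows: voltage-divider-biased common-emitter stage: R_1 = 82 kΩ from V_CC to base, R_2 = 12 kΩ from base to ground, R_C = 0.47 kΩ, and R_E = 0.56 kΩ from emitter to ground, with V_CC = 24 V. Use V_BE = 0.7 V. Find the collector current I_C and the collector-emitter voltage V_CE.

I_C ≈ 3.8 mA, V_CE ≈ 20 V

Thevenize the base divider: V_Th = V_CC·R_2/(R_1+R_2) = 24×12/94 = 3.06 V, R_Th = R_1‖R_2 = 10.5 kΩ.
Base-emitter loop: V_Th = I_B·R_Th + V_BE + (β+1)I_B·R_E, so I_B = (3.06 − 0.7) / (10.5 + 201×0.56) = 0.0192 mA.
I_C = β·I_B = 200×0.0192 = 3.84 mA, and I_E = (β+1)I_B = 3.86 mA.
V_CE = V_CC − I_C·R_C − I_E·R_E = 24 − 3.84×0.47 − 3.86×0.56 = 20 V.
V_CE = 20 V > 0.2 V confirms active-region operation.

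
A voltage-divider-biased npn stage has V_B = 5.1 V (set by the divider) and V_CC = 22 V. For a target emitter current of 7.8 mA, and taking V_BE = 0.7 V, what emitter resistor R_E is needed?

R_E ≈ 0.56 kΩ

V_E = V_B − V_BE = 5.1 − 0.7 = 4.4 V.
R_E = V_E / I_E = 4.4 / 7.8 = 0.564 kΩ.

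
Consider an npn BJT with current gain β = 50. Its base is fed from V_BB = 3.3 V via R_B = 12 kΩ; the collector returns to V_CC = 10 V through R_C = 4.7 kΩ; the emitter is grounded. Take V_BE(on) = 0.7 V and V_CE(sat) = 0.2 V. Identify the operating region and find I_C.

saturation; I_C ≈ 2.1 mA

Assume active: I_B = (3.3 − 0.7)/12 = 0.217 mA, giving I_C = β·I_B = 10.8 mA.
But then V_CE = 10 − 10.8×4.7 = -40.9 V < V_CE(sat) = 0.2 V — impossible in the active region.
So the transistor is saturated. With V_CE = 0.2 V, I_C = (V_CC − 0.2)/R_C = 9.8/4.7 = 2.09 mA.
Check: β·I_B = 10.8 mA > I_C = 2.09 mA, confirming saturation.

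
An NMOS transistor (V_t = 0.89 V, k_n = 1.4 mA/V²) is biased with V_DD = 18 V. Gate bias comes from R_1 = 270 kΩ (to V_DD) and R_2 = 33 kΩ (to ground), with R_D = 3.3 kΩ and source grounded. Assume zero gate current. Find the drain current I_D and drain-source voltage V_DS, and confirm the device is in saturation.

I_D ≈ 0.8 mA, V_DS ≈ 15 V

V_G = V_DD·R_2/(R_1+R_2) = 18×33/303 = 1.96 V. With the source grounded, V_GS = V_G = 1.96 V.
Assume saturation: I_D = (k_n/2)(V_GS − V_t)² = (1.4/2)×(1.96 − 0.89)² = 0.7×1.07² = 0.802 mA.
V_DS = V_DD − I_D·R_D = 18 − 0.802×3.3 = 15.4 V.
Saturation requires V_DS ≥ V_GS − V_t = 1.07 V; 15.4 ≥ 1.07 ✓.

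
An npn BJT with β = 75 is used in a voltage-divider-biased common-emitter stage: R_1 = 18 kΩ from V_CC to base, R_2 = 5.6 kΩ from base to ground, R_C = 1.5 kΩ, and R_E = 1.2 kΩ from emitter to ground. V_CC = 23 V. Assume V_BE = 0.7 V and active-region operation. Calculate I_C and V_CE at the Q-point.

I_C ≈ 3.7 mA, V_CE ≈ 13 V

Thevenize the base divider: V_Th = V_CC·R_2/(R_1+R_2) = 23×5.6/23.6 = 5.46 V, R_Th = R_1‖R_2 = 4.27 kΩ.
Base-emitter loop: V_Th = I_B·R_Th + V_BE + (β+1)I_B·R_E, so I_B = (5.46 − 0.7) / (4.27 + 76×1.2) = 0.0498 mA.
I_C = β·I_B = 75×0.0498 = 3.74 mA, and I_E = (β+1)I_B = 3.79 mA.
V_CE = V_CC − I_C·R_C − I_E·R_E = 23 − 3.74×1.5 − 3.79×1.2 = 12.8 V.
V_CE = 12.8 V > 0.2 V confirms active-region operation.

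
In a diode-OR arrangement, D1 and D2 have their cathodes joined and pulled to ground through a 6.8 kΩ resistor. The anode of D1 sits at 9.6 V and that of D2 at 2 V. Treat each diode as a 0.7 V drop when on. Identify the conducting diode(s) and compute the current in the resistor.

Only D1 conducts; I_R ≈ 1.3 mA

Assume both conduct. Then node N would need to be at both 9.6−0.7 = 8.9 V and 2−0.7 = 1.3 V, which is impossible.
Assume only D1 conducts: V_N = 9.6 − 0.7 = 8.9 V, so I_R = 8.9/6.8 = 1.31 mA.
Check D2: its anode-to-cathode voltage is 2 − 8.9 = -6.9 V < 0.7 V, so it is off. The assumption is consistent.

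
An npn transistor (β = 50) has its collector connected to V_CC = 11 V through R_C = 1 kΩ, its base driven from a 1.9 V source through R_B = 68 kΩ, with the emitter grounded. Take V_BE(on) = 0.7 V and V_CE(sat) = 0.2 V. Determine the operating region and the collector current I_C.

active; I_C ≈ 0.88 mA

Assume active. Base-emitter loop: I_B = (V_BB − V_BE)/R_B = (1.9 − 0.7)/68 = 0.0176 mA.
I_C = β·I_B = 50×0.0176 = 0.882 mA.
V_CE = V_CC − I_C·R_C = 11 − 0.882×1 = 10.1 V > V_CE(sat), so the active-region assumption holds.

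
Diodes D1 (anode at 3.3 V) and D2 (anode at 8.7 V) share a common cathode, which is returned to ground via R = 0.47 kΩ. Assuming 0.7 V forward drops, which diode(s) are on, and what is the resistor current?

Only D2 conducts; I_R ≈ 17 mA

Assume both conduct. Then node N would need to be at both 3.3−0.7 = 2.6 V and 8.7−0.7 = 8 V, which is impossible.
Assume only D2 conducts: V_N = 8.7 − 0.7 = 8 V, so I_R = 8/0.47 = 17 mA.
Check D1: its anode-to-cathode voltage is 3.3 − 8 = -4.7 V < 0.7 V, so it is off. The assumption is consistent.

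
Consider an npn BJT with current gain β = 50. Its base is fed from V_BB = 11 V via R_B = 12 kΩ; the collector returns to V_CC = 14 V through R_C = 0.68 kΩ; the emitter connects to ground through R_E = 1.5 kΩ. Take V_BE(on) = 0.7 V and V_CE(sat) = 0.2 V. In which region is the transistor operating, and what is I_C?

active; I_C ≈ 5.8 mA

Assume active. Base-emitter loop: I_B = (V_BB − V_BE)/(R_B + (β+1)R_E) = (11 − 0.7)/(12 + 51×1.5) = 0.116 mA.
I_C = β·I_B = 50×0.116 = 5.82 mA.
V_CE = V_CC − I_C·R_C − I_E·R_E = 14 − 5.82×0.68 − 5.94×1.5 = 1.14 V > V_CE(sat), so the active-region assumption holds.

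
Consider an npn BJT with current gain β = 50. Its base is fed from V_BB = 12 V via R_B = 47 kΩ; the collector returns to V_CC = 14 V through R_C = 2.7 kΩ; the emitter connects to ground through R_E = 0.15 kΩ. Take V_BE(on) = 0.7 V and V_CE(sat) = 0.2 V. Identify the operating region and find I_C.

saturation; I_C ≈ 4.8 mA

Assume active: I_B = (12 − 0.7)/(47 + 51×0.15) = 0.207 mA, I_C = β·I_B = 10.3 mA.
Then V_CE = 14 − 10.3×2.7 − 10.5×0.15 = -15.5 V < 0.2 V — the active assumption fails.
Re-solve with V_CE = 0.2 V. KCL at the emitter: V_E/R_E = (V_BB−0.7−V_E)/R_B + (V_CC−0.2−V_E)/R_C, giving V_E = 0.758 V.
I_C = (V_CC − 0.2 − V_E)/R_C = (13.8 − 0.758)/2.7 = 4.83 mA.
Check: I_B = (11.3 − 0.758)/47 = 0.224 mA, and β·I_B = 11.2 mA > I_C, confirming saturation.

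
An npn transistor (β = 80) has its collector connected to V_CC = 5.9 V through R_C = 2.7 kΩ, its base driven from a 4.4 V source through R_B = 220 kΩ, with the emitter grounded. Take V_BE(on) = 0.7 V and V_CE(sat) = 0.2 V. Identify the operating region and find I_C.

Assume active. Base-emitter loop: I_B = (V_BB − V_BE)/R_B = (4.4 − 0.7)/220 = 0.0168 mA.
I_C = β·I_B = 80×0.0168 = 1.35 mA.
V_CE = V_CC − I_C·R_C = 5.9 − 1.35×2.7 = 2.27 V > V_CE(sat), so the active-region assumption holds.

active; I_C ≈ 1.3 mA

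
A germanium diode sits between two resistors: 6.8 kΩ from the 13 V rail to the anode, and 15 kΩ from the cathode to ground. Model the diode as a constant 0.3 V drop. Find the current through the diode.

The two resistors are in series with the diode, so KVL gives 13 = I·6.8 + 0.3 + I·15.
I = (13 − 0.3) / (6.8 + 15) kΩ = 12.7 / 21.8 = 0.583 mA.

I ≈ 0.58 mA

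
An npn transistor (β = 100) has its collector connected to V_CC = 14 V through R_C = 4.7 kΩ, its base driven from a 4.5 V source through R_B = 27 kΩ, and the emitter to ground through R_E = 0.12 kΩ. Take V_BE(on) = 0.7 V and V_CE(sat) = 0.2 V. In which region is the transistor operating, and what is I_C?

Assume active: I_B = (4.5 − 0.7)/(27 + 101×0.12) = 0.0971 mA, I_C = β·I_B = 9.71 mA.
Then V_CE = 14 − 9.71×4.7 − 9.81×0.12 = -32.8 V < 0.2 V — the active assumption fails.
Re-solve with V_CE = 0.2 V. KCL at the emitter: V_E/R_E = (V_BB−0.7−V_E)/R_B + (V_CC−0.2−V_E)/R_C, giving V_E = 0.358 V.
I_C = (V_CC − 0.2 − V_E)/R_C = (13.8 − 0.358)/4.7 = 2.86 mA.
Check: I_B = (3.8 − 0.358)/27 = 0.127 mA, and β·I_B = 12.7 mA > I_C, confirming saturation.

saturation; I_C ≈ 2.9 mA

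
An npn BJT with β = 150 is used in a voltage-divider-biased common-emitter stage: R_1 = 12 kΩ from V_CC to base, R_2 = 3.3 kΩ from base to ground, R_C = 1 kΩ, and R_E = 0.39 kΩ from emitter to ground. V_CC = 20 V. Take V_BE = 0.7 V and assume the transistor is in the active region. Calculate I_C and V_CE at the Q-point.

I_C ≈ 8.8 mA, V_CE ≈ 7.7 V

Thevenize the base divider: V_Th = V_CC·R_2/(R_1+R_2) = 20×3.3/15.3 = 4.31 V, R_Th = R_1‖R_2 = 2.59 kΩ.
Base-emitter loop: V_Th = I_B·R_Th + V_BE + (β+1)I_B·R_E, so I_B = (4.31 − 0.7) / (2.59 + 151×0.39) = 0.0588 mA.
I_C = β·I_B = 150×0.0588 = 8.82 mA, and I_E = (β+1)I_B = 8.88 mA.
V_CE = V_CC − I_C·R_C − I_E·R_E = 20 − 8.82×1 − 8.88×0.39 = 7.72 V.
V_CE = 7.72 V > 0.2 V confirms active-region operation.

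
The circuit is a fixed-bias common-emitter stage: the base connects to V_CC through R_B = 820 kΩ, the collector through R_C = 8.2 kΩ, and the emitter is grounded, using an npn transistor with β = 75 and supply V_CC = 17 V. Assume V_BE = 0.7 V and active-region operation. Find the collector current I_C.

I_C ≈ 1.5 mA

Base loop: V_CC = I_B·R_B + V_BE, so I_B = (17 − 0.7)/820 kΩ = 0.0199 mA.
In the active region I_C = β·I_B = 75 × 0.0199 = 1.49 mA.
Collector loop: V_CE = V_CC − I_C·R_C = 17 − 1.49×8.2 = 4.78 V.
Since V_CE = 4.78 V > V_CE(sat) ≈ 0.2 V, the transistor is in the active region as assumed.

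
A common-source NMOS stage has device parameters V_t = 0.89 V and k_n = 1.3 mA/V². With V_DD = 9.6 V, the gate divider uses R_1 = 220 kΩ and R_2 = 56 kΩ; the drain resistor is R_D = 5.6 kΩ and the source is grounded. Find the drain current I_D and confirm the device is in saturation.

V_G = V_DD·R_2/(R_1+R_2) = 9.6×56/276 = 1.95 V. With the source grounded, V_GS = V_G = 1.95 V.
Assume saturation: I_D = (k_n/2)(V_GS − V_t)² = (1.3/2)×(1.95 − 0.89)² = 0.65×1.06² = 0.727 mA.
V_DS = V_DD − I_D·R_D = 9.6 − 0.727×5.6 = 5.53 V.
Saturation requires V_DS ≥ V_GS − V_t = 1.06 V; 5.53 ≥ 1.06 ✓.

I_D ≈ 0.73 mA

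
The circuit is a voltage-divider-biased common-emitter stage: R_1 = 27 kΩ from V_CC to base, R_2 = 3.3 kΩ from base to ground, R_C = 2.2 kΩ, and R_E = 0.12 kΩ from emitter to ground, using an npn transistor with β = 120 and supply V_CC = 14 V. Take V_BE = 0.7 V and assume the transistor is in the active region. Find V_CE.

Thevenize the base divider: V_Th = V_CC·R_2/(R_1+R_2) = 14×3.3/30.3 = 1.52 V, R_Th = R_1‖R_2 = 2.94 kΩ.
Base-emitter loop: V_Th = I_B·R_Th + V_BE + (β+1)I_B·R_E, so I_B = (1.52 − 0.7) / (2.94 + 121×0.12) = 0.0472 mA.
I_C = β·I_B = 120×0.0472 = 5.67 mA, and I_E = (β+1)I_B = 5.72 mA.
V_CE = V_CC − I_C·R_C − I_E·R_E = 14 − 5.67×2.2 − 5.72×0.12 = 0.844 V.
V_CE = 0.844 V > 0.2 V confirms active-region operation.

V_CE ≈ 0.84 V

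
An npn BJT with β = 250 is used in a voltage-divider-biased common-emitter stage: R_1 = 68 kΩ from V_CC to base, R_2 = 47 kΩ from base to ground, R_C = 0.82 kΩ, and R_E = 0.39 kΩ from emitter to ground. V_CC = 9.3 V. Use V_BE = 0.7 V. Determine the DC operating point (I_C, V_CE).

Thevenize the base divider: V_Th = V_CC·R_2/(R_1+R_2) = 9.3×47/115 = 3.8 V, R_Th = R_1‖R_2 = 27.8 kΩ.
Base-emitter loop: V_Th = I_B·R_Th + V_BE + (β+1)I_B·R_E, so I_B = (3.8 − 0.7) / (27.8 + 251×0.39) = 0.0247 mA.
I_C = β·I_B = 250×0.0247 = 6.17 mA, and I_E = (β+1)I_B = 6.19 mA.
V_CE = V_CC − I_C·R_C − I_E·R_E = 9.3 − 6.17×0.82 − 6.19×0.39 = 1.83 V.
V_CE = 1.83 V > 0.2 V confirms active-region operation.

I_C ≈ 6.2 mA, V_CE ≈ 1.8 V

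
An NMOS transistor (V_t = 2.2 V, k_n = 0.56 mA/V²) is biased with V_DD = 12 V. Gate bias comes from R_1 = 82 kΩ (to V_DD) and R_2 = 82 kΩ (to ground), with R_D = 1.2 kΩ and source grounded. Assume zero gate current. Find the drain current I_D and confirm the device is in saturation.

V_G = V_DD·R_2/(R_1+R_2) = 12×82/164 = 6 V. With the source grounded, V_GS = V_G = 6 V.
Assume saturation: I_D = (k_n/2)(V_GS − V_t)² = (0.56/2)×(6 − 2.2)² = 0.28×3.8² = 4.04 mA.
V_DS = V_DD − I_D·R_D = 12 − 4.04×1.2 = 7.15 V.
Saturation requires V_DS ≥ V_GS − V_t = 3.8 V; 7.15 ≥ 3.8 ✓.

I_D ≈ 4 mA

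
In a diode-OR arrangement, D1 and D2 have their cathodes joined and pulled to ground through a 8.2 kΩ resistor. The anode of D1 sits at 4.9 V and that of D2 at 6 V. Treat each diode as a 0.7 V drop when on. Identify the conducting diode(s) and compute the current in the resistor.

Assume both conduct. Then node N would need to be at both 4.9−0.7 = 4.2 V and 6−0.7 = 5.3 V, which is impossible.
Assume only D2 conducts: V_N = 6 − 0.7 = 5.3 V, so I_R = 5.3/8.2 = 0.646 mA.
Check D1: its anode-to-cathode voltage is 4.9 − 5.3 = -0.4 V < 0.7 V, so it is off. The assumption is consistent.

Only D2 conducts; I_R ≈ 0.65 mA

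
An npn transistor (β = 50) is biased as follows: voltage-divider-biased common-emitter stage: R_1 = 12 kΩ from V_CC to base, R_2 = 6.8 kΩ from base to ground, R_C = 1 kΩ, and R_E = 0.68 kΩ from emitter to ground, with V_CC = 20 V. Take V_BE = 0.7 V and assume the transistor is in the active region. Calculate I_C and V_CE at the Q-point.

Thevenize the base divider: V_Th = V_CC·R_2/(R_1+R_2) = 20×6.8/18.8 = 7.23 V, R_Th = R_1‖R_2 = 4.34 kΩ.
Base-emitter loop: V_Th = I_B·R_Th + V_BE + (β+1)I_B·R_E, so I_B = (7.23 − 0.7) / (4.34 + 51×0.68) = 0.167 mA.
I_C = β·I_B = 50×0.167 = 8.37 mA, and I_E = (β+1)I_B = 8.54 mA.
V_CE = V_CC − I_C·R_C − I_E·R_E = 20 − 8.37×1 − 8.54×0.68 = 5.82 V.
V_CE = 5.82 V > 0.2 V confirms active-region operation.

I_C ≈ 8.4 mA, V_CE ≈ 5.8 V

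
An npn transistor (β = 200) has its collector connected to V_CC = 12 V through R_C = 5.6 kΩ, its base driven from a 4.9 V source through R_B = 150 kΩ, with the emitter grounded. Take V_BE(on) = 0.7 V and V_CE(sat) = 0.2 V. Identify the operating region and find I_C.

saturation; I_C ≈ 2.1 mA

Assume active: I_B = (4.9 − 0.7)/150 = 0.028 mA, giving I_C = β·I_B = 5.6 mA.
But then V_CE = 12 − 5.6×5.6 = -19.4 V < V_CE(sat) = 0.2 V — impossible in the active region.
So the transistor is saturated. With V_CE = 0.2 V, I_C = (V_CC − 0.2)/R_C = 11.8/5.6 = 2.11 mA.
Check: β·I_B = 5.6 mA > I_C = 2.11 mA, confirming saturation.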